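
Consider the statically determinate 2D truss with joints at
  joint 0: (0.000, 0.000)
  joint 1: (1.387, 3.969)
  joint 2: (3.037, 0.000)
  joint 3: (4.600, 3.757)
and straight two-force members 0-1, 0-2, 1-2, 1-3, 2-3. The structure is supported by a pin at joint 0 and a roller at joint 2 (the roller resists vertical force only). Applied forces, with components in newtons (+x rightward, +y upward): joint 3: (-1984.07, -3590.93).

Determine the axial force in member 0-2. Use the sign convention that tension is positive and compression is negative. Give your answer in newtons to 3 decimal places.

N=4 nodes, M=5 members, R=3 reactions → 2N=8, M+R=8
member 0 (0-1): L=4.2044, (cx,cy)=(0.3299,0.9440)
member 1 (0-2): L=3.0370, (cx,cy)=(1.0000,0.0000)
member 2 (1-2): L=4.2983, (cx,cy)=(0.3839,-0.9234)
member 3 (1-3): L=3.2200, (cx,cy)=(0.9978,-0.0658)
member 4 (2-3): L=4.0692, (cx,cy)=(0.3841,0.9233)
solve A·x = −loads:
  F[0-1] = -642.3227 N (compression)
  F[0-2] = -1772.1711 N (compression)
  F[1-2] = +690.7635 N (tension)
  F[1-3] = -478.1009 N (compression)
  F[2-3] = -3923.3793 N (compression)
  Rx@0 = +1984.0700 N
  Ry@0 = +606.3640 N
  Ry@2 = +2984.5660 N

-1772.171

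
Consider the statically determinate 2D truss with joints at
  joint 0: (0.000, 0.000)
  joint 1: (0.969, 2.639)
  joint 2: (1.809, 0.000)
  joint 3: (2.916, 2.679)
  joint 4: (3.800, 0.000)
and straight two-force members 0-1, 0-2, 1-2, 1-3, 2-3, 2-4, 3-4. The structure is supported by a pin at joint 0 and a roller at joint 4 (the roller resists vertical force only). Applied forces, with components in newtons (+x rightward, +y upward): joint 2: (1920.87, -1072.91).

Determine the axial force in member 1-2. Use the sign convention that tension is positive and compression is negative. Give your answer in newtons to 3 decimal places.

581.685

N=5 nodes, M=7 members, R=3 reactions → 2N=10, M+R=10
member 0 (0-1): L=2.8113, (cx,cy)=(0.3447,0.9387)
member 1 (0-2): L=1.8090, (cx,cy)=(1.0000,0.0000)
member 2 (1-2): L=2.7695, (cx,cy)=(0.3033,-0.9529)
member 3 (1-3): L=1.9474, (cx,cy)=(0.9998,0.0205)
member 4 (2-3): L=2.8987, (cx,cy)=(0.3819,0.9242)
member 5 (2-4): L=1.9910, (cx,cy)=(1.0000,0.0000)
member 6 (3-4): L=2.8211, (cx,cy)=(0.3134,-0.9496)
solve A·x = −loads:
  F[0-1] = -598.8462 N (compression)
  F[0-2] = +2127.2822 N (tension)
  F[1-2] = +581.6848 N (tension)
  F[1-3] = -382.9226 N (compression)
  F[2-3] = +561.1595 N (tension)
  F[2-4] = +168.5380 N (tension)
  F[3-4] = -537.8499 N (compression)
  Rx@0 = -1920.8700 N
  Ry@0 = +562.1484 N
  Ry@4 = +510.7616 N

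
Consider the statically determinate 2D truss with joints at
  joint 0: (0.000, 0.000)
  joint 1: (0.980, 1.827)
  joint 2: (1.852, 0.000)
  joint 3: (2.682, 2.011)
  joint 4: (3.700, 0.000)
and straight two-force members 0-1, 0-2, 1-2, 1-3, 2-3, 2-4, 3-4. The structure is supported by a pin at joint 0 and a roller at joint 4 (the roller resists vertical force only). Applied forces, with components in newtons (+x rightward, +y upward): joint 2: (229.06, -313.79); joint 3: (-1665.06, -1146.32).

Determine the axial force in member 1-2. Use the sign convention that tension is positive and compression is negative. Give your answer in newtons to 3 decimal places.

1366.897

N=5 nodes, M=7 members, R=3 reactions → 2N=10, M+R=10
member 0 (0-1): L=2.0732, (cx,cy)=(0.4727,0.8812)
member 1 (0-2): L=1.8520, (cx,cy)=(1.0000,0.0000)
member 2 (1-2): L=2.0244, (cx,cy)=(0.4307,-0.9025)
member 3 (1-3): L=1.7119, (cx,cy)=(0.9942,0.1075)
member 4 (2-3): L=2.1756, (cx,cy)=(0.3815,0.9244)
member 5 (2-4): L=1.8480, (cx,cy)=(1.0000,0.0000)
member 6 (3-4): L=2.2540, (cx,cy)=(0.4516,-0.8922)
solve A·x = −loads:
  F[0-1] = -1562.7051 N (compression)
  F[0-2] = -697.3252 N (compression)
  F[1-2] = +1366.8971 N (tension)
  F[1-3] = -1335.1850 N (compression)
  F[2-3] = -995.0659 N (compression)
  F[2-4] = +42.0205 N (tension)
  F[3-4] = -93.0389 N (compression)
  Rx@0 = +1436.0000 N
  Ry@0 = +1377.1009 N
  Ry@4 = +83.0091 N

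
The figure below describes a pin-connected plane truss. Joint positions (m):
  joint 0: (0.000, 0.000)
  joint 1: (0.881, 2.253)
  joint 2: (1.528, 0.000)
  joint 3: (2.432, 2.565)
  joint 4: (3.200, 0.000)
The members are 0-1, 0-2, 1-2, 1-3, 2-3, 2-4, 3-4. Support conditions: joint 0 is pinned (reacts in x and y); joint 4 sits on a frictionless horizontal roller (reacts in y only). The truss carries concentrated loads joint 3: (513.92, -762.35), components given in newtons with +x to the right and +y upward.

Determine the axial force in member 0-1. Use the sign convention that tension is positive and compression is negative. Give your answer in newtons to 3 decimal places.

245.859

N=5 nodes, M=7 members, R=3 reactions → 2N=10, M+R=10
member 0 (0-1): L=2.4191, (cx,cy)=(0.3642,0.9313)
member 1 (0-2): L=1.5280, (cx,cy)=(1.0000,0.0000)
member 2 (1-2): L=2.3441, (cx,cy)=(0.2760,-0.9612)
member 3 (1-3): L=1.5821, (cx,cy)=(0.9804,0.1972)
member 4 (2-3): L=2.7196, (cx,cy)=(0.3324,0.9431)
member 5 (2-4): L=1.6720, (cx,cy)=(1.0000,0.0000)
member 6 (3-4): L=2.6775, (cx,cy)=(0.2868,-0.9580)
solve A·x = −loads:
  F[0-1] = +245.8586 N (tension)
  F[0-2] = +424.3829 N (tension)
  F[1-2] = -207.5033 N (compression)
  F[1-3] = +149.7524 N (tension)
  F[2-3] = +211.4664 N (tension)
  F[2-4] = +296.8178 N (tension)
  F[3-4] = -1034.8073 N (compression)
  Rx@0 = -513.9200 N
  Ry@0 = -228.9750 N
  Ry@4 = +991.3250 N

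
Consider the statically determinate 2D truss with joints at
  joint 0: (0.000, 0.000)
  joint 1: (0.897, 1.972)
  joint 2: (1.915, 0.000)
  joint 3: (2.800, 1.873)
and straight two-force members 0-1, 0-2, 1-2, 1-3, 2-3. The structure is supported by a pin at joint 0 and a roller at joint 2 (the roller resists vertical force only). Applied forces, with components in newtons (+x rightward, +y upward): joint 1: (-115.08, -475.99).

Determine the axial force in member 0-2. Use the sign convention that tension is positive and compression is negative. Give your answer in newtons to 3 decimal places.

N=4 nodes, M=5 members, R=3 reactions → 2N=8, M+R=8
member 0 (0-1): L=2.1664, (cx,cy)=(0.4140,0.9103)
member 1 (0-2): L=1.9150, (cx,cy)=(1.0000,0.0000)
member 2 (1-2): L=2.2193, (cx,cy)=(0.4587,-0.8886)
member 3 (1-3): L=1.9056, (cx,cy)=(0.9986,-0.0520)
member 4 (2-3): L=2.0716, (cx,cy)=(0.4272,0.9042)
solve A·x = −loads:
  F[0-1] = -408.1690 N (compression)
  F[0-2] = +53.9209 N (tension)
  F[1-2] = -117.5485 N (compression)
  F[1-3] = -0.0000 N (tension)
  F[2-3] = +0.0000 N (tension)
  Rx@0 = +115.0800 N
  Ry@0 = +371.5382 N
  Ry@2 = +104.4518 N

53.921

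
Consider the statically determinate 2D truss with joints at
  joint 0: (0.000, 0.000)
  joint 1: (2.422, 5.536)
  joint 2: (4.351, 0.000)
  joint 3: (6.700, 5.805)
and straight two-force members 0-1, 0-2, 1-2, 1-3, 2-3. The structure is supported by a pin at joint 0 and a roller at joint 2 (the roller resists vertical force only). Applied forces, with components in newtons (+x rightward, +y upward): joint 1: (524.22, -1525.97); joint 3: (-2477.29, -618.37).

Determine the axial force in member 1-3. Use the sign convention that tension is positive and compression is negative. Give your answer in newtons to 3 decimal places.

-2289.725

N=4 nodes, M=5 members, R=3 reactions → 2N=8, M+R=8
member 0 (0-1): L=6.0426, (cx,cy)=(0.4008,0.9162)
member 1 (0-2): L=4.3510, (cx,cy)=(1.0000,0.0000)
member 2 (1-2): L=5.8625, (cx,cy)=(0.3290,-0.9443)
member 3 (1-3): L=4.2864, (cx,cy)=(0.9980,0.0628)
member 4 (2-3): L=6.2623, (cx,cy)=(0.3751,0.9270)
solve A·x = −loads:
  F[0-1] = -3253.6325 N (compression)
  F[0-2] = -648.9528 N (compression)
  F[1-2] = +1388.4940 N (tension)
  F[1-3] = -2289.7250 N (compression)
  F[2-3] = -512.0660 N (compression)
  Rx@0 = +1953.0700 N
  Ry@0 = +2980.8392 N
  Ry@2 = -836.4992 N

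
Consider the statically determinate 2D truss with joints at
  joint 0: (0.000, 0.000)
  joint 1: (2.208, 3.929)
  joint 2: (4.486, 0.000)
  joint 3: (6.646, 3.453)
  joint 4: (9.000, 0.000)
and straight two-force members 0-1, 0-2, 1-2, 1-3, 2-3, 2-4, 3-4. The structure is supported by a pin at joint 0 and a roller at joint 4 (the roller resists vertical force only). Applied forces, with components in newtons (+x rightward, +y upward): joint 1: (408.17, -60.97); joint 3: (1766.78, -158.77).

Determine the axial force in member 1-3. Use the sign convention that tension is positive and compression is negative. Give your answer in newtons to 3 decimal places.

541.180

N=5 nodes, M=7 members, R=3 reactions → 2N=10, M+R=10
member 0 (0-1): L=4.5069, (cx,cy)=(0.4899,0.8718)
member 1 (0-2): L=4.4860, (cx,cy)=(1.0000,0.0000)
member 2 (1-2): L=4.5416, (cx,cy)=(0.5016,-0.8651)
member 3 (1-3): L=4.4635, (cx,cy)=(0.9943,-0.1066)
member 4 (2-3): L=4.0729, (cx,cy)=(0.5303,0.8478)
member 5 (2-4): L=4.5140, (cx,cy)=(1.0000,0.0000)
member 6 (3-4): L=4.1791, (cx,cy)=(0.5633,-0.8263)
solve A·x = −loads:
  F[0-1] = +881.5437 N (tension)
  F[0-2] = +1743.0698 N (tension)
  F[1-2] = -1025.5208 N (compression)
  F[1-3] = +541.1802 N (tension)
  F[2-3] = +1046.4696 N (tension)
  F[2-4] = +673.7118 N (tension)
  F[3-4] = -1196.0411 N (compression)
  Rx@0 = -2174.9500 N
  Ry@0 = -768.5043 N
  Ry@4 = +988.2443 N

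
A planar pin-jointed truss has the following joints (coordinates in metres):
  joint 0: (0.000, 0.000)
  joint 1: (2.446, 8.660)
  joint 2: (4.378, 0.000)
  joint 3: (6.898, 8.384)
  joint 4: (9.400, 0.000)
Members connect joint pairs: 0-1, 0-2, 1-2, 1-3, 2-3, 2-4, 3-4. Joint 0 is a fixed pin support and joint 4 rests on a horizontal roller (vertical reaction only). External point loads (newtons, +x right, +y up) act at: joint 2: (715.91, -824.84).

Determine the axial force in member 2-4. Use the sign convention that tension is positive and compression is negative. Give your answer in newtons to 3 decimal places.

N=5 nodes, M=7 members, R=3 reactions → 2N=10, M+R=10
member 0 (0-1): L=8.9988, (cx,cy)=(0.2718,0.9623)
member 1 (0-2): L=4.3780, (cx,cy)=(1.0000,0.0000)
member 2 (1-2): L=8.8729, (cx,cy)=(0.2177,-0.9760)
member 3 (1-3): L=4.4605, (cx,cy)=(0.9981,-0.0619)
member 4 (2-3): L=8.7545, (cx,cy)=(0.2879,0.9577)
member 5 (2-4): L=5.0220, (cx,cy)=(1.0000,0.0000)
member 6 (3-4): L=8.7494, (cx,cy)=(0.2860,-0.9582)
solve A·x = −loads:
  F[0-1] = -457.9158 N (compression)
  F[0-2] = +840.3778 N (tension)
  F[1-2] = +465.8576 N (tension)
  F[1-3] = -226.3382 N (compression)
  F[2-3] = +386.5193 N (tension)
  F[2-4] = +114.6446 N (tension)
  F[3-4] = -400.9065 N (compression)
  Rx@0 = -715.9100 N
  Ry@0 = +440.6752 N
  Ry@4 = +384.1648 N

114.645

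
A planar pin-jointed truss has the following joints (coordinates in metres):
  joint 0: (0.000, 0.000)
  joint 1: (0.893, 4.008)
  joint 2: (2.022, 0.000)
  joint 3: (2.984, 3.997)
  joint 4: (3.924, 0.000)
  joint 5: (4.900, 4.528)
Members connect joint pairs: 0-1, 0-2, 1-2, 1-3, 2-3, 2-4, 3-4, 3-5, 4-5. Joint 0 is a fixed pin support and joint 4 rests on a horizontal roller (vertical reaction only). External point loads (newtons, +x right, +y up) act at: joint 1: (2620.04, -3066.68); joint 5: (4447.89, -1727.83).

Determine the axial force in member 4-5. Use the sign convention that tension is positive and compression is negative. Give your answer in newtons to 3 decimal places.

N=6 nodes, M=9 members, R=3 reactions → 2N=12, M+R=12
member 0 (0-1): L=4.1063, (cx,cy)=(0.2175,0.9761)
member 1 (0-2): L=2.0220, (cx,cy)=(1.0000,0.0000)
member 2 (1-2): L=4.1640, (cx,cy)=(0.2711,-0.9625)
member 3 (1-3): L=2.0910, (cx,cy)=(1.0000,-0.0053)
member 4 (2-3): L=4.1111, (cx,cy)=(0.2340,0.9722)
member 5 (2-4): L=1.9020, (cx,cy)=(1.0000,0.0000)
member 6 (3-4): L=4.1060, (cx,cy)=(0.2289,-0.9734)
member 7 (3-5): L=1.9882, (cx,cy)=(0.9637,0.2671)
member 8 (4-5): L=4.6320, (cx,cy)=(0.2107,0.9775)
solve A·x = −loads:
  F[0-1] = +6013.5532 N (tension)
  F[0-2] = +5760.1511 N (tension)
  F[1-2] = -9290.6729 N (compression)
  F[1-3] = +1206.7824 N (tension)
  F[2-3] = +9198.0216 N (tension)
  F[2-4] = +1088.8011 N (tension)
  F[3-4] = -7720.5701 N (compression)
  F[3-5] = +5319.7997 N (tension)
  F[4-5] = -3220.9185 N (compression)
  Rx@0 = -7067.9300 N
  Ry@0 = -5869.6282 N
  Ry@4 = +10664.1382 N

-3220.918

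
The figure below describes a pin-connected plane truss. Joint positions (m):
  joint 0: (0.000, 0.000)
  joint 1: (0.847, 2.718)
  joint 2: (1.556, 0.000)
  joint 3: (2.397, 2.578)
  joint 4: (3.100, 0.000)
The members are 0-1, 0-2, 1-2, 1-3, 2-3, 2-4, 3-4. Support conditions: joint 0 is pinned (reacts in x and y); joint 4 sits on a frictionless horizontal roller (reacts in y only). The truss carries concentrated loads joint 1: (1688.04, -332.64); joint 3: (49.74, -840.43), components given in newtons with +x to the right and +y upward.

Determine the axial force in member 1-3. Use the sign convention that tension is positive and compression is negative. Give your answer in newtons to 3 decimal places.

-1005.480

N=5 nodes, M=7 members, R=3 reactions → 2N=10, M+R=10
member 0 (0-1): L=2.8469, (cx,cy)=(0.2975,0.9547)
member 1 (0-2): L=1.5560, (cx,cy)=(1.0000,0.0000)
member 2 (1-2): L=2.8090, (cx,cy)=(0.2524,-0.9676)
member 3 (1-3): L=1.5563, (cx,cy)=(0.9959,-0.0900)
member 4 (2-3): L=2.7117, (cx,cy)=(0.3101,0.9507)
member 5 (2-4): L=1.5440, (cx,cy)=(1.0000,0.0000)
member 6 (3-4): L=2.6721, (cx,cy)=(0.2631,-0.9648)
solve A·x = −loads:
  F[0-1] = +1140.7068 N (tension)
  F[0-2] = +1398.4028 N (tension)
  F[1-2] = -1375.7896 N (compression)
  F[1-3] = -1005.4798 N (compression)
  F[2-3] = +1400.2884 N (tension)
  F[2-4] = +616.8627 N (tension)
  F[3-4] = -2344.7211 N (compression)
  Rx@0 = -1737.7800 N
  Ry@0 = -1089.0523 N
  Ry@4 = +2262.1223 N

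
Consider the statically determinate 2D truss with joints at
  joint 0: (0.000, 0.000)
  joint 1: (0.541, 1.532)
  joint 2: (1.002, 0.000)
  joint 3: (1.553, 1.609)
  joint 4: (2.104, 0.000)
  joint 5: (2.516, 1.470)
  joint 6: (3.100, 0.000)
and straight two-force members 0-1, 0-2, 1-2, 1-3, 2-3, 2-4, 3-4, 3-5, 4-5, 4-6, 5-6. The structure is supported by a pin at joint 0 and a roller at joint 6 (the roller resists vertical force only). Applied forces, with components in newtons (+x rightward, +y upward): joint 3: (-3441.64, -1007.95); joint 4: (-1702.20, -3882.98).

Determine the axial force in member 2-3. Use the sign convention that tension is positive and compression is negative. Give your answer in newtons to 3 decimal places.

N=7 nodes, M=11 members, R=3 reactions → 2N=14, M+R=14
member 0 (0-1): L=1.6247, (cx,cy)=(0.3330,0.9429)
member 1 (0-2): L=1.0020, (cx,cy)=(1.0000,0.0000)
member 2 (1-2): L=1.5999, (cx,cy)=(0.2882,-0.9576)
member 3 (1-3): L=1.0149, (cx,cy)=(0.9971,0.0759)
member 4 (2-3): L=1.7007, (cx,cy)=(0.3240,0.9461)
member 5 (2-4): L=1.1020, (cx,cy)=(1.0000,0.0000)
member 6 (3-4): L=1.7007, (cx,cy)=(0.3240,-0.9461)
member 7 (3-5): L=0.9730, (cx,cy)=(0.9897,-0.1429)
member 8 (4-5): L=1.5266, (cx,cy)=(0.2699,0.9629)
member 9 (4-6): L=0.9960, (cx,cy)=(1.0000,0.0000)
member 10 (5-6): L=1.5818, (cx,cy)=(0.3692,-0.9293)
solve A·x = −loads:
  F[0-1] = -3750.9386 N (compression)
  F[0-2] = -3894.8484 N (compression)
  F[1-2] = +3513.8539 N (tension)
  F[1-3] = -2268.0475 N (compression)
  F[2-3] = -3556.6438 N (compression)
  F[2-4] = -1730.0529 N (compression)
  F[3-4] = +2807.6416 N (tension)
  F[3-5] = -890.9008 N (compression)
  F[4-5] = +1274.0423 N (tension)
  F[4-6] = +537.9333 N (tension)
  F[5-6] = -1456.9860 N (compression)
  Rx@0 = +5143.8400 N
  Ry@0 = +3536.8856 N
  Ry@6 = +1354.0444 N

-3556.644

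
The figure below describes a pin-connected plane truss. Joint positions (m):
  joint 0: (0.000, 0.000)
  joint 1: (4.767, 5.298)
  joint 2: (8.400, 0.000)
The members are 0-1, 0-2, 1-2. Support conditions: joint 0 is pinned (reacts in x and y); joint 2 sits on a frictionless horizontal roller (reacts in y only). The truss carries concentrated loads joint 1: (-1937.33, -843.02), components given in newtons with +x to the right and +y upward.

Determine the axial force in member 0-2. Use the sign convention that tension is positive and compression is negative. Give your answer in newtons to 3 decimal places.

-509.832

N=3 nodes, M=3 members, R=3 reactions → 2N=6, M+R=6
member 0 (0-1): L=7.1269, (cx,cy)=(0.6689,0.7434)
member 1 (0-2): L=8.4000, (cx,cy)=(1.0000,0.0000)
member 2 (1-2): L=6.4240, (cx,cy)=(0.5655,-0.8247)
solve A·x = −loads:
  F[0-1] = -2134.1877 N (compression)
  F[0-2] = -509.8323 N (compression)
  F[1-2] = +901.5005 N (tension)
  Rx@0 = +1937.3300 N
  Ry@0 = +1586.5079 N
  Ry@2 = -743.4879 N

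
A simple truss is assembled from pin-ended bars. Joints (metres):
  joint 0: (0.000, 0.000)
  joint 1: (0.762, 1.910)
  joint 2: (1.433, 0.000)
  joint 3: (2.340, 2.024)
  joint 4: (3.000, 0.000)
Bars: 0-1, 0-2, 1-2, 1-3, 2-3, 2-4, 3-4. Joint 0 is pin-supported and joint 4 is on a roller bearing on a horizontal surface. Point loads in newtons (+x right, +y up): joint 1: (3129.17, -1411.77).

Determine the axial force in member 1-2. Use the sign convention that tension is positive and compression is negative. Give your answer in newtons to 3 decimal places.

-2635.701

N=5 nodes, M=7 members, R=3 reactions → 2N=10, M+R=10
member 0 (0-1): L=2.0564, (cx,cy)=(0.3706,0.9288)
member 1 (0-2): L=1.4330, (cx,cy)=(1.0000,0.0000)
member 2 (1-2): L=2.0244, (cx,cy)=(0.3315,-0.9435)
member 3 (1-3): L=1.5821, (cx,cy)=(0.9974,0.0721)
member 4 (2-3): L=2.2179, (cx,cy)=(0.4089,0.9126)
member 5 (2-4): L=1.5670, (cx,cy)=(1.0000,0.0000)
member 6 (3-4): L=2.1289, (cx,cy)=(0.3100,-0.9507)
solve A·x = −loads:
  F[0-1] = +1011.0314 N (tension)
  F[0-2] = +2754.5302 N (tension)
  F[1-2] = -2635.7014 N (compression)
  F[1-3] = -1885.8280 N (compression)
  F[2-3] = +2724.9803 N (tension)
  F[2-4] = +766.5743 N (tension)
  F[3-4] = -2472.6560 N (compression)
  Rx@0 = -3129.1700 N
  Ry@0 = -939.0578 N
  Ry@4 = +2350.8278 N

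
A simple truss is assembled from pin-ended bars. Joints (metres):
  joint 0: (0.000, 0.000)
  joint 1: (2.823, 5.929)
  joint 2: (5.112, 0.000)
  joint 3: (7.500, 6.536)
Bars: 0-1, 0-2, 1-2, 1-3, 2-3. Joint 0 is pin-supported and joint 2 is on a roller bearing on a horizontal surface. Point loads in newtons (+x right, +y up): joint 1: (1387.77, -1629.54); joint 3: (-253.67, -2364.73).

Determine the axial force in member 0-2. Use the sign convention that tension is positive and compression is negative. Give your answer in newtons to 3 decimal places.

343.611

N=4 nodes, M=5 members, R=3 reactions → 2N=8, M+R=8
member 0 (0-1): L=6.5668, (cx,cy)=(0.4299,0.9029)
member 1 (0-2): L=5.1120, (cx,cy)=(1.0000,0.0000)
member 2 (1-2): L=6.3555, (cx,cy)=(0.3602,-0.9329)
member 3 (1-3): L=4.7162, (cx,cy)=(0.9917,0.1287)
member 4 (2-3): L=6.9586, (cx,cy)=(0.3432,0.9393)
solve A·x = −loads:
  F[0-1] = +1838.8075 N (tension)
  F[0-2] = +343.6110 N (tension)
  F[1-2] = -3437.2854 N (compression)
  F[1-3] = +646.0639 N (tension)
  F[2-3] = -2606.1474 N (compression)
  Rx@0 = -1134.1000 N
  Ry@0 = -1660.2229 N
  Ry@2 = +5654.4929 N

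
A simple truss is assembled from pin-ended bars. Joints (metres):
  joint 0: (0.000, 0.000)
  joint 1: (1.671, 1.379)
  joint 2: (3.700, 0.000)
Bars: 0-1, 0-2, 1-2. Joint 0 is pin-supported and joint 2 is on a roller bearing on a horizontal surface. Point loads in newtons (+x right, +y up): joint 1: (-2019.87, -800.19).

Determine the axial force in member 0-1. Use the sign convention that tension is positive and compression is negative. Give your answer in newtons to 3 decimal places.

N=3 nodes, M=3 members, R=3 reactions → 2N=6, M+R=6
member 0 (0-1): L=2.1665, (cx,cy)=(0.7713,0.6365)
member 1 (0-2): L=3.7000, (cx,cy)=(1.0000,0.0000)
member 2 (1-2): L=2.4533, (cx,cy)=(0.8271,-0.5621)
solve A·x = −loads:
  F[0-1] = -1872.1422 N (compression)
  F[0-2] = -575.9298 N (compression)
  F[1-2] = +696.3555 N (tension)
  Rx@0 = +2019.8700 N
  Ry@0 = +1191.6179 N
  Ry@2 = -391.4279 N

-1872.142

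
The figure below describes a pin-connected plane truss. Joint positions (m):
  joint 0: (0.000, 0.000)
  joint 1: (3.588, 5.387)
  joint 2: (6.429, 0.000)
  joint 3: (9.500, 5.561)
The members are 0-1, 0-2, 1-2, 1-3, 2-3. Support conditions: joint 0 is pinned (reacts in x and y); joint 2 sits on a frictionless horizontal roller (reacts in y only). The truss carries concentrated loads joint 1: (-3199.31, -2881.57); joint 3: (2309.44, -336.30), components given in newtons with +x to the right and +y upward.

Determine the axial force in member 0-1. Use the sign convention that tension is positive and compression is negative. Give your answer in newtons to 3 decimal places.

N=4 nodes, M=5 members, R=3 reactions → 2N=8, M+R=8
member 0 (0-1): L=6.4725, (cx,cy)=(0.5543,0.8323)
member 1 (0-2): L=6.4290, (cx,cy)=(1.0000,0.0000)
member 2 (1-2): L=6.0902, (cx,cy)=(0.4665,-0.8845)
member 3 (1-3): L=5.9146, (cx,cy)=(0.9996,0.0294)
member 4 (2-3): L=6.3526, (cx,cy)=(0.4834,0.8754)
solve A·x = −loads:
  F[0-1] = -2157.7513 N (compression)
  F[0-2] = +306.2656 N (tension)
  F[1-2] = -1143.0365 N (compression)
  F[1-3] = +2537.4808 N (tension)
  F[2-3] = -469.4494 N (compression)
  Rx@0 = +889.8700 N
  Ry@0 = +1795.8703 N
  Ry@2 = +1421.9997 N

-2157.751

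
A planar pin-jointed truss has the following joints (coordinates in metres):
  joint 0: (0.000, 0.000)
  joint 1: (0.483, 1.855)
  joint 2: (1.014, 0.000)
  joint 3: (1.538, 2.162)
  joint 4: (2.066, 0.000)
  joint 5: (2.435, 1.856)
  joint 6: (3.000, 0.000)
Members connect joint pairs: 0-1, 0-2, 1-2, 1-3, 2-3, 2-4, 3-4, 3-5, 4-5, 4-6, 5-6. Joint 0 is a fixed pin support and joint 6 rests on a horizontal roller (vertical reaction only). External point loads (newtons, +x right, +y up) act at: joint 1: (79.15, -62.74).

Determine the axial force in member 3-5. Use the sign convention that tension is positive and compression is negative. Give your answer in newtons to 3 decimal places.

-29.399

N=7 nodes, M=11 members, R=3 reactions → 2N=14, M+R=14
member 0 (0-1): L=1.9169, (cx,cy)=(0.2520,0.9677)
member 1 (0-2): L=1.0140, (cx,cy)=(1.0000,0.0000)
member 2 (1-2): L=1.9295, (cx,cy)=(0.2752,-0.9614)
member 3 (1-3): L=1.0988, (cx,cy)=(0.9602,0.2794)
member 4 (2-3): L=2.2246, (cx,cy)=(0.2355,0.9719)
member 5 (2-4): L=1.0520, (cx,cy)=(1.0000,0.0000)
member 6 (3-4): L=2.2255, (cx,cy)=(0.2372,-0.9714)
member 7 (3-5): L=0.9478, (cx,cy)=(0.9464,-0.3229)
member 8 (4-5): L=1.8923, (cx,cy)=(0.1950,0.9808)
member 9 (4-6): L=0.9340, (cx,cy)=(1.0000,0.0000)
member 10 (5-6): L=1.9401, (cx,cy)=(0.2912,-0.9567)
solve A·x = −loads:
  F[0-1] = -3.8211 N (compression)
  F[0-2] = +80.1128 N (tension)
  F[1-2] = -79.0755 N (compression)
  F[1-3] = -60.7716 N (compression)
  F[2-3] = +78.2231 N (tension)
  F[2-4] = +39.9259 N (tension)
  F[3-4] = -51.0064 N (compression)
  F[3-5] = -29.3993 N (compression)
  F[4-5] = +50.5199 N (tension)
  F[4-6] = +17.9735 N (tension)
  F[5-6] = -61.7174 N (compression)
  Rx@0 = -79.1500 N
  Ry@0 = +3.6978 N
  Ry@6 = +59.0422 N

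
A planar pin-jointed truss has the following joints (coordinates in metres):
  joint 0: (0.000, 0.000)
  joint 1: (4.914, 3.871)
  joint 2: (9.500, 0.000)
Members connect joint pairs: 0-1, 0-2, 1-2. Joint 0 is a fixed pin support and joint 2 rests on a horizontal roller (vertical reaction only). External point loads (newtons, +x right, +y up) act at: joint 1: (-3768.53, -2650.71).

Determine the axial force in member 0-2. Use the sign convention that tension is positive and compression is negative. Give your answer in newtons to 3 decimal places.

N=3 nodes, M=3 members, R=3 reactions → 2N=6, M+R=6
member 0 (0-1): L=6.2556, (cx,cy)=(0.7855,0.6188)
member 1 (0-2): L=9.5000, (cx,cy)=(1.0000,0.0000)
member 2 (1-2): L=6.0013, (cx,cy)=(0.7642,-0.6450)
solve A·x = −loads:
  F[0-1] = -4549.3360 N (compression)
  F[0-2] = -194.8395 N (compression)
  F[1-2] = +254.9710 N (tension)
  Rx@0 = +3768.5300 N
  Ry@0 = +2815.1722 N
  Ry@2 = -164.4622 N

-194.839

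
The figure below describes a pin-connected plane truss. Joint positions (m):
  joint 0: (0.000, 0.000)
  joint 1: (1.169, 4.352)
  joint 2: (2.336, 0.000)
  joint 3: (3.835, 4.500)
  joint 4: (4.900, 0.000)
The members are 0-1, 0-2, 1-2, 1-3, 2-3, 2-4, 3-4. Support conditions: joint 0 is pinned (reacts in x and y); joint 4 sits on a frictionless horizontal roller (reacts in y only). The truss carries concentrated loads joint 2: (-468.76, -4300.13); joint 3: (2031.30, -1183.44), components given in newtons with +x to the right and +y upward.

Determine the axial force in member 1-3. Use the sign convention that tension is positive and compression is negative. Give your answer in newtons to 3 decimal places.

N=5 nodes, M=7 members, R=3 reactions → 2N=10, M+R=10
member 0 (0-1): L=4.5063, (cx,cy)=(0.2594,0.9658)
member 1 (0-2): L=2.3360, (cx,cy)=(1.0000,0.0000)
member 2 (1-2): L=4.5058, (cx,cy)=(0.2590,-0.9659)
member 3 (1-3): L=2.6701, (cx,cy)=(0.9985,0.0554)
member 4 (2-3): L=4.7431, (cx,cy)=(0.3160,0.9487)
member 5 (2-4): L=2.5640, (cx,cy)=(1.0000,0.0000)
member 6 (3-4): L=4.6243, (cx,cy)=(0.2303,-0.9731)
solve A·x = −loads:
  F[0-1] = -664.5985 N (compression)
  F[0-2] = +1734.9477 N (tension)
  F[1-2] = +645.0111 N (tension)
  F[1-3] = -339.9898 N (compression)
  F[2-3] = +3875.7758 N (tension)
  F[2-4] = +1145.8746 N (tension)
  F[3-4] = -4975.4715 N (compression)
  Rx@0 = -1562.5400 N
  Ry@0 = +641.8463 N
  Ry@4 = +4841.7237 N

-339.990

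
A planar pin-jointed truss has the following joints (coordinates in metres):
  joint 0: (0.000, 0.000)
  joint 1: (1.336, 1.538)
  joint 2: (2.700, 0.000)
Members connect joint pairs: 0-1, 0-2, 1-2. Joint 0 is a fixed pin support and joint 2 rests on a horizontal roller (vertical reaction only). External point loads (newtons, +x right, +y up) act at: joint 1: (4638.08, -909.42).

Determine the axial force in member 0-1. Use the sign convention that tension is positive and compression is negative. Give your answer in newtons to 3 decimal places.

N=3 nodes, M=3 members, R=3 reactions → 2N=6, M+R=6
member 0 (0-1): L=2.0372, (cx,cy)=(0.6558,0.7549)
member 1 (0-2): L=2.7000, (cx,cy)=(1.0000,0.0000)
member 2 (1-2): L=2.0557, (cx,cy)=(0.6635,-0.7482)
solve A·x = −loads:
  F[0-1] = +2891.0270 N (tension)
  F[0-2] = +2742.1741 N (tension)
  F[1-2] = -4132.7804 N (compression)
  Rx@0 = -4638.0800 N
  Ry@0 = -2182.5623 N
  Ry@2 = +3091.9823 N

2891.027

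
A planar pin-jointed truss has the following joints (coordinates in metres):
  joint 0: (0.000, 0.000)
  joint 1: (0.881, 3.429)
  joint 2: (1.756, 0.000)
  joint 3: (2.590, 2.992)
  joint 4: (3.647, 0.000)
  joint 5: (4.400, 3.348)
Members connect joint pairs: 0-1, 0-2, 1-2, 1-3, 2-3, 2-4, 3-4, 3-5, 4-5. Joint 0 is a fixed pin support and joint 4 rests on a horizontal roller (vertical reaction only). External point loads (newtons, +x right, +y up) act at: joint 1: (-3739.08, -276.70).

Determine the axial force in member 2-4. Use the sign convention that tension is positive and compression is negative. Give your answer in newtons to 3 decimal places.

N=6 nodes, M=9 members, R=3 reactions → 2N=12, M+R=12
member 0 (0-1): L=3.5404, (cx,cy)=(0.2488,0.9685)
member 1 (0-2): L=1.7560, (cx,cy)=(1.0000,0.0000)
member 2 (1-2): L=3.5389, (cx,cy)=(0.2473,-0.9690)
member 3 (1-3): L=1.7640, (cx,cy)=(0.9688,-0.2477)
member 4 (2-3): L=3.1061, (cx,cy)=(0.2685,0.9633)
member 5 (2-4): L=1.8910, (cx,cy)=(1.0000,0.0000)
member 6 (3-4): L=3.1732, (cx,cy)=(0.3331,-0.9429)
member 7 (3-5): L=1.8447, (cx,cy)=(0.9812,0.1930)
member 8 (4-5): L=3.4316, (cx,cy)=(0.2194,0.9756)
solve A·x = −loads:
  F[0-1] = -3846.4290 N (compression)
  F[0-2] = -2781.9184 N (compression)
  F[1-2] = +3022.3054 N (tension)
  F[1-3] = +2100.1075 N (tension)
  F[2-3] = -3040.1051 N (compression)
  F[2-4] = -1218.3529 N (compression)
  F[3-4] = +3657.6153 N (tension)
  F[3-5] = -0.0000 N (compression)
  F[4-5] = +0.0000 N (tension)
  Rx@0 = +3739.0800 N
  Ry@0 = +3725.4339 N
  Ry@4 = -3448.7339 N

-1218.353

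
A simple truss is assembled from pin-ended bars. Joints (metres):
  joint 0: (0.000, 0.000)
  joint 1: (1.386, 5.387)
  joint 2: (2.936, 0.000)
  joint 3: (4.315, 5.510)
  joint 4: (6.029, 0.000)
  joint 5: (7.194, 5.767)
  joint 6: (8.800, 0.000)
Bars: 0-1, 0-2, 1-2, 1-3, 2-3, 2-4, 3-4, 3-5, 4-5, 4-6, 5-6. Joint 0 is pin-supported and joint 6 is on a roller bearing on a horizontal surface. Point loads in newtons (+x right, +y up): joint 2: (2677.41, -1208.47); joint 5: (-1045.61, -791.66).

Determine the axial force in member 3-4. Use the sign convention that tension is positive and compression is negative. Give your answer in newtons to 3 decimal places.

N=7 nodes, M=11 members, R=3 reactions → 2N=14, M+R=14
member 0 (0-1): L=5.5624, (cx,cy)=(0.2492,0.9685)
member 1 (0-2): L=2.9360, (cx,cy)=(1.0000,0.0000)
member 2 (1-2): L=5.6056, (cx,cy)=(0.2765,-0.9610)
member 3 (1-3): L=2.9316, (cx,cy)=(0.9991,0.0420)
member 4 (2-3): L=5.6799, (cx,cy)=(0.2428,0.9701)
member 5 (2-4): L=3.0930, (cx,cy)=(1.0000,0.0000)
member 6 (3-4): L=5.7704, (cx,cy)=(0.2970,-0.9549)
member 7 (3-5): L=2.8904, (cx,cy)=(0.9960,0.0889)
member 8 (4-5): L=5.8835, (cx,cy)=(0.1980,0.9802)
member 9 (4-6): L=2.7710, (cx,cy)=(1.0000,0.0000)
member 10 (5-6): L=5.9864, (cx,cy)=(0.2683,-0.9633)
solve A·x = −loads:
  F[0-1] = -1688.2373 N (compression)
  F[0-2] = +2052.4600 N (tension)
  F[1-2] = +1662.8490 N (tension)
  F[1-3] = -881.2326 N (compression)
  F[2-3] = -401.5602 N (compression)
  F[2-4] = -67.6610 N (compression)
  F[3-4] = +345.6559 N (tension)
  F[3-5] = -1084.9167 N (compression)
  F[4-5] = -336.7228 N (compression)
  F[4-6] = +101.6847 N (tension)
  F[5-6] = -379.0349 N (compression)
  Rx@0 = -1631.8000 N
  Ry@0 = +1634.9894 N
  Ry@6 = +365.1406 N

345.656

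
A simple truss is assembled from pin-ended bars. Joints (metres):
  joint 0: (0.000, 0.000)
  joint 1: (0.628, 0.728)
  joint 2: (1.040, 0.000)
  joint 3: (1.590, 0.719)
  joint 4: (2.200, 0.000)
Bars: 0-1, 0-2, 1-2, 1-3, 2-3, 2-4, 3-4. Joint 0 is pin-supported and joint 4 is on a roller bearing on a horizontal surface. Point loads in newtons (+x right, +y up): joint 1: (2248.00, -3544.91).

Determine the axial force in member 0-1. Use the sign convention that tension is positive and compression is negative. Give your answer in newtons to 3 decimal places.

-2362.814

N=5 nodes, M=7 members, R=3 reactions → 2N=10, M+R=10
member 0 (0-1): L=0.9614, (cx,cy)=(0.6532,0.7572)
member 1 (0-2): L=1.0400, (cx,cy)=(1.0000,0.0000)
member 2 (1-2): L=0.8365, (cx,cy)=(0.4925,-0.8703)
member 3 (1-3): L=0.9620, (cx,cy)=(1.0000,-0.0094)
member 4 (2-3): L=0.9052, (cx,cy)=(0.6076,0.7943)
member 5 (2-4): L=1.1600, (cx,cy)=(1.0000,0.0000)
member 6 (3-4): L=0.9429, (cx,cy)=(0.6469,-0.7625)
solve A·x = −loads:
  F[0-1] = -2362.8138 N (compression)
  F[0-2] = +3791.3580 N (tension)
  F[1-2] = -1987.2343 N (compression)
  F[1-3] = -2812.7088 N (compression)
  F[2-3] = +2177.4645 N (tension)
  F[2-4] = +1489.6169 N (tension)
  F[3-4] = -2302.5577 N (compression)
  Rx@0 = -2248.0000 N
  Ry@0 = +1789.1157 N
  Ry@4 = +1755.7943 N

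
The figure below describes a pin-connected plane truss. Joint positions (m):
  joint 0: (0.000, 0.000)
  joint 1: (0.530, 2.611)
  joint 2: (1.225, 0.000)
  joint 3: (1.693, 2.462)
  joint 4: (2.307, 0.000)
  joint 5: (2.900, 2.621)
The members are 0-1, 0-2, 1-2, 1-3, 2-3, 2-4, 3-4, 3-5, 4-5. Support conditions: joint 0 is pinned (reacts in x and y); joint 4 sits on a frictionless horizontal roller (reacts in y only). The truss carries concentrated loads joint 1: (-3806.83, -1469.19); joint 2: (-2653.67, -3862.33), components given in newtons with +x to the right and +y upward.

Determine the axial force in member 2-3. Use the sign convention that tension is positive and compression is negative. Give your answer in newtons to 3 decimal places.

N=6 nodes, M=9 members, R=3 reactions → 2N=12, M+R=12
member 0 (0-1): L=2.6642, (cx,cy)=(0.1989,0.9800)
member 1 (0-2): L=1.2250, (cx,cy)=(1.0000,0.0000)
member 2 (1-2): L=2.7019, (cx,cy)=(0.2572,-0.9664)
member 3 (1-3): L=1.1725, (cx,cy)=(0.9919,-0.1271)
member 4 (2-3): L=2.5061, (cx,cy)=(0.1867,0.9824)
member 5 (2-4): L=1.0820, (cx,cy)=(1.0000,0.0000)
member 6 (3-4): L=2.5374, (cx,cy)=(0.2420,-0.9703)
member 7 (3-5): L=1.2174, (cx,cy)=(0.9914,0.1306)
member 8 (4-5): L=2.6872, (cx,cy)=(0.2207,0.9753)
solve A·x = −loads:
  F[0-1] = -7399.4817 N (compression)
  F[0-2] = -4988.5183 N (compression)
  F[1-2] = +5874.5326 N (tension)
  F[1-3] = +830.5051 N (tension)
  F[2-3] = -1847.0260 N (compression)
  F[2-4] = -478.8484 N (compression)
  F[3-4] = +1978.8824 N (tension)
  F[3-5] = +0.0000 N (tension)
  F[4-5] = -0.0000 N (compression)
  Rx@0 = +6460.5000 N
  Ry@0 = +7251.5929 N
  Ry@4 = -1920.0729 N

-1847.026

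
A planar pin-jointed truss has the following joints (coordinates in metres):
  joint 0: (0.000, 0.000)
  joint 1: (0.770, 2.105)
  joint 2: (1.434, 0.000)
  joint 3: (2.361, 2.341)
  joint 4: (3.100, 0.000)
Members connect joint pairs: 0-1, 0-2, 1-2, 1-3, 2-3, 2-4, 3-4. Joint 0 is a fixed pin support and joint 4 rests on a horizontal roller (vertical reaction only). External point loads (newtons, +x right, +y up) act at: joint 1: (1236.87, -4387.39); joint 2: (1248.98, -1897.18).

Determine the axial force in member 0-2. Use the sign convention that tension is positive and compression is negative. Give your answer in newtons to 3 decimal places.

3757.841

N=5 nodes, M=7 members, R=3 reactions → 2N=10, M+R=10
member 0 (0-1): L=2.2414, (cx,cy)=(0.3435,0.9391)
member 1 (0-2): L=1.4340, (cx,cy)=(1.0000,0.0000)
member 2 (1-2): L=2.2072, (cx,cy)=(0.3008,-0.9537)
member 3 (1-3): L=1.6084, (cx,cy)=(0.9892,0.1467)
member 4 (2-3): L=2.5179, (cx,cy)=(0.3682,0.9298)
member 5 (2-4): L=1.6660, (cx,cy)=(1.0000,0.0000)
member 6 (3-4): L=2.4549, (cx,cy)=(0.3010,-0.9536)
solve A·x = −loads:
  F[0-1] = -3702.6685 N (compression)
  F[0-2] = +3757.8408 N (tension)
  F[1-2] = -1284.3962 N (compression)
  F[1-3] = -2145.7022 N (compression)
  F[2-3] = +3357.9485 N (tension)
  F[2-4] = +886.1827 N (tension)
  F[3-4] = -2943.7971 N (compression)
  Rx@0 = -2485.8500 N
  Ry@0 = +3477.3256 N
  Ry@4 = +2807.2444 N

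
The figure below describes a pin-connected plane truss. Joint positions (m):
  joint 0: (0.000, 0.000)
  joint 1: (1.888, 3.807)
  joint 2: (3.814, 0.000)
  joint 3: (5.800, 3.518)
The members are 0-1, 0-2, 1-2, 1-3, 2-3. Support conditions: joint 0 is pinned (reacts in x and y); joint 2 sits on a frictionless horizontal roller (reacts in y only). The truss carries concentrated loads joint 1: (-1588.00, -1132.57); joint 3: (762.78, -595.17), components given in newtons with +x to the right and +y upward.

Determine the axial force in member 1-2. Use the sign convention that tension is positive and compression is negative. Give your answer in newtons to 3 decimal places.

-75.057

N=4 nodes, M=5 members, R=3 reactions → 2N=8, M+R=8
member 0 (0-1): L=4.2494, (cx,cy)=(0.4443,0.8959)
member 1 (0-2): L=3.8140, (cx,cy)=(1.0000,0.0000)
member 2 (1-2): L=4.2665, (cx,cy)=(0.4514,-0.8923)
member 3 (1-3): L=3.9227, (cx,cy)=(0.9973,-0.0737)
member 4 (2-3): L=4.0399, (cx,cy)=(0.4916,0.8708)
solve A·x = −loads:
  F[0-1] = -1276.4168 N (compression)
  F[0-2] = -258.1167 N (compression)
  F[1-2] = -75.0570 N (compression)
  F[1-3] = +1057.6539 N (tension)
  F[2-3] = -593.9774 N (compression)
  Rx@0 = +825.2200 N
  Ry@0 = +1143.5181 N
  Ry@2 = +584.2219 N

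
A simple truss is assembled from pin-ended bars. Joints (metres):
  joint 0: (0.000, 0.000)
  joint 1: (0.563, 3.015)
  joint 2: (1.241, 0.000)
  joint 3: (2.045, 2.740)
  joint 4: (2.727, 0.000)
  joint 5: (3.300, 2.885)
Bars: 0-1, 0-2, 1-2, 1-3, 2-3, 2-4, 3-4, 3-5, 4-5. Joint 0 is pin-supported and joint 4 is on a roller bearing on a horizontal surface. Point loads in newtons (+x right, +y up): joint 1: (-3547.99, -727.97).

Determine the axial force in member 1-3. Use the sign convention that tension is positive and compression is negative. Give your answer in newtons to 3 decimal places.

N=6 nodes, M=9 members, R=3 reactions → 2N=12, M+R=12
member 0 (0-1): L=3.0671, (cx,cy)=(0.1836,0.9830)
member 1 (0-2): L=1.2410, (cx,cy)=(1.0000,0.0000)
member 2 (1-2): L=3.0903, (cx,cy)=(0.2194,-0.9756)
member 3 (1-3): L=1.5073, (cx,cy)=(0.9832,-0.1824)
member 4 (2-3): L=2.8555, (cx,cy)=(0.2816,0.9595)
member 5 (2-4): L=1.4860, (cx,cy)=(1.0000,0.0000)
member 6 (3-4): L=2.8236, (cx,cy)=(0.2415,-0.9704)
member 7 (3-5): L=1.2633, (cx,cy)=(0.9934,0.1148)
member 8 (4-5): L=2.9414, (cx,cy)=(0.1948,0.9808)
solve A·x = −loads:
  F[0-1] = -4578.1628 N (compression)
  F[0-2] = -2707.6219 N (compression)
  F[1-2] = +3497.5835 N (tension)
  F[1-3] = +1973.3850 N (tension)
  F[2-3] = -3556.2396 N (compression)
  F[2-4] = -938.9704 N (compression)
  F[3-4] = +3887.5042 N (tension)
  F[3-5] = -0.0000 N (tension)
  F[4-5] = -0.0000 N (tension)
  Rx@0 = +3547.9900 N
  Ry@0 = +4500.3729 N
  Ry@4 = -3772.4029 N

1973.385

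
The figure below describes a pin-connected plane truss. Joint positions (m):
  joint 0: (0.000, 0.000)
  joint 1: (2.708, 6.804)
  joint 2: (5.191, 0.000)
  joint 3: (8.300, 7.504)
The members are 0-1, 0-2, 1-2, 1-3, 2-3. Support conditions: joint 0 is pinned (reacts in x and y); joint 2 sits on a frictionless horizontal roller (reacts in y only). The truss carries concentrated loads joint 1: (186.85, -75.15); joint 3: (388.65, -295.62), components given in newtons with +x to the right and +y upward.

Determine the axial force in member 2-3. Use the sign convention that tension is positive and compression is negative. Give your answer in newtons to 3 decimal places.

N=4 nodes, M=5 members, R=3 reactions → 2N=8, M+R=8
member 0 (0-1): L=7.3231, (cx,cy)=(0.3698,0.9291)
member 1 (0-2): L=5.1910, (cx,cy)=(1.0000,0.0000)
member 2 (1-2): L=7.2429, (cx,cy)=(0.3428,-0.9394)
member 3 (1-3): L=5.6356, (cx,cy)=(0.9923,0.1242)
member 4 (2-3): L=8.1226, (cx,cy)=(0.3828,0.9238)
solve A·x = −loads:
  F[0-1] = +1020.1538 N (tension)
  F[0-2] = +198.2582 N (tension)
  F[1-2] = -1017.1457 N (compression)
  F[1-3] = +543.2951 N (tension)
  F[2-3] = -393.0329 N (compression)
  Rx@0 = -575.5000 N
  Ry@0 = -947.8409 N
  Ry@2 = +1318.6109 N

-393.033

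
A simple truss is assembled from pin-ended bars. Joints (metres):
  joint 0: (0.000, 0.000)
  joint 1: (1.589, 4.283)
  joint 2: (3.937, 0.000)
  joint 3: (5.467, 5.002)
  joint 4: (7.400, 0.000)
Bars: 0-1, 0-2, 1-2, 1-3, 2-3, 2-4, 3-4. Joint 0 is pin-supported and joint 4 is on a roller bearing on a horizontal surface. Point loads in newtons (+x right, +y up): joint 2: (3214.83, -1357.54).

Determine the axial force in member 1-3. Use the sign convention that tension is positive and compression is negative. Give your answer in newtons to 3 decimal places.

-539.125

N=5 nodes, M=7 members, R=3 reactions → 2N=10, M+R=10
member 0 (0-1): L=4.5683, (cx,cy)=(0.3478,0.9376)
member 1 (0-2): L=3.9370, (cx,cy)=(1.0000,0.0000)
member 2 (1-2): L=4.8844, (cx,cy)=(0.4807,-0.8769)
member 3 (1-3): L=3.9441, (cx,cy)=(0.9832,0.1823)
member 4 (2-3): L=5.2308, (cx,cy)=(0.2925,0.9563)
member 5 (2-4): L=3.4630, (cx,cy)=(1.0000,0.0000)
member 6 (3-4): L=5.3625, (cx,cy)=(0.3605,-0.9328)
solve A·x = −loads:
  F[0-1] = -677.6045 N (compression)
  F[0-2] = +3450.5244 N (tension)
  F[1-2] = +612.4131 N (tension)
  F[1-3] = -539.1250 N (compression)
  F[2-3] = +858.0561 N (tension)
  F[2-4] = +279.1094 N (tension)
  F[3-4] = -774.3024 N (compression)
  Rx@0 = -3214.8300 N
  Ry@0 = +635.2920 N
  Ry@4 = +722.2480 N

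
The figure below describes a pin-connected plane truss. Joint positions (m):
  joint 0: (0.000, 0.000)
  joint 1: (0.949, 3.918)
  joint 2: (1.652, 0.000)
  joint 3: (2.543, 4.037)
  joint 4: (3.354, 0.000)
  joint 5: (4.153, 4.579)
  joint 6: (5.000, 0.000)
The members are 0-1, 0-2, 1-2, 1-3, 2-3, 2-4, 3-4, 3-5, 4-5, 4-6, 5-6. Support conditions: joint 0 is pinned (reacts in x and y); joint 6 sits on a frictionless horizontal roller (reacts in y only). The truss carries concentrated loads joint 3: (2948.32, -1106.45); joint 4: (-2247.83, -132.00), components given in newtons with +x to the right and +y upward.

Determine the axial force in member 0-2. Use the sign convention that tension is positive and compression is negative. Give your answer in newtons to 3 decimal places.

266.123

N=7 nodes, M=11 members, R=3 reactions → 2N=14, M+R=14
member 0 (0-1): L=4.0313, (cx,cy)=(0.2354,0.9719)
member 1 (0-2): L=1.6520, (cx,cy)=(1.0000,0.0000)
member 2 (1-2): L=3.9806, (cx,cy)=(0.1766,-0.9843)
member 3 (1-3): L=1.5984, (cx,cy)=(0.9972,0.0744)
member 4 (2-3): L=4.1342, (cx,cy)=(0.2155,0.9765)
member 5 (2-4): L=1.7020, (cx,cy)=(1.0000,0.0000)
member 6 (3-4): L=4.1177, (cx,cy)=(0.1970,-0.9804)
member 7 (3-5): L=1.6988, (cx,cy)=(0.9477,0.3191)
member 8 (4-5): L=4.6482, (cx,cy)=(0.1719,0.9851)
member 9 (4-6): L=1.6460, (cx,cy)=(1.0000,0.0000)
member 10 (5-6): L=4.6567, (cx,cy)=(0.1819,-0.9833)
solve A·x = −loads:
  F[0-1] = +1845.1651 N (tension)
  F[0-2] = +266.1228 N (tension)
  F[1-2] = -1765.3555 N (compression)
  F[1-3] = +748.2193 N (tension)
  F[2-3] = +1779.4245 N (tension)
  F[2-4] = -429.1574 N (compression)
  F[3-4] = -3355.2611 N (compression)
  F[3-5] = -1221.6798 N (compression)
  F[4-5] = +3473.2371 N (tension)
  F[4-6] = +560.7994 N (tension)
  F[5-6] = -3083.1903 N (compression)
  Rx@0 = -700.4900 N
  Ry@0 = -1793.3096 N
  Ry@6 = +3031.7596 N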